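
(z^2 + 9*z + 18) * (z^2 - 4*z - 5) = z^4 + 5*z^3 - 23*z^2 - 117*z - 90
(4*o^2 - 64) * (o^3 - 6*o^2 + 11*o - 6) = 4*o^5 - 24*o^4 - 20*o^3 + 360*o^2 - 704*o + 384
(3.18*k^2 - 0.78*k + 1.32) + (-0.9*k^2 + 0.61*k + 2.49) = 2.28*k^2 - 0.17*k + 3.81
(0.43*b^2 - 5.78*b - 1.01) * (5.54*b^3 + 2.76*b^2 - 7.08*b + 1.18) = 2.3822*b^5 - 30.8344*b^4 - 24.5926*b^3 + 38.6422*b^2 + 0.3304*b - 1.1918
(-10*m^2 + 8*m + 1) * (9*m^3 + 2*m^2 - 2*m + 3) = -90*m^5 + 52*m^4 + 45*m^3 - 44*m^2 + 22*m + 3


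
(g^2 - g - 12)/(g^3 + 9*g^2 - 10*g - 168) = (g + 3)/(g^2 + 13*g + 42)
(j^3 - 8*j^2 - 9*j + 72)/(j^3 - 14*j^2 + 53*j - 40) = (j^2 - 9)/(j^2 - 6*j + 5)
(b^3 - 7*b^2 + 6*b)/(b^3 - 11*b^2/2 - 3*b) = 2*(b - 1)/(2*b + 1)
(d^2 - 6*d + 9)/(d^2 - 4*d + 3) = (d - 3)/(d - 1)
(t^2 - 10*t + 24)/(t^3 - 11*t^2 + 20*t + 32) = (t - 6)/(t^2 - 7*t - 8)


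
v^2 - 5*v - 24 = (v - 8)*(v + 3)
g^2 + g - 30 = (g - 5)*(g + 6)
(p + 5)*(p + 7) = p^2 + 12*p + 35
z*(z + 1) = z^2 + z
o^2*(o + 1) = o^3 + o^2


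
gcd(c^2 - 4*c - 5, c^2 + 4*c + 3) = c + 1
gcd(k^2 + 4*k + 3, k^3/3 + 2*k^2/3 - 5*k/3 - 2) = k^2 + 4*k + 3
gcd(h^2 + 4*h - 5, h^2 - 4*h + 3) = h - 1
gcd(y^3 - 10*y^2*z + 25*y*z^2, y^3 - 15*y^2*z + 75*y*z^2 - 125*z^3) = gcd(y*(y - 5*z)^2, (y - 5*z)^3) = y^2 - 10*y*z + 25*z^2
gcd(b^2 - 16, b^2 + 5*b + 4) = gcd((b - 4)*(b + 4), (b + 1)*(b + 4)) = b + 4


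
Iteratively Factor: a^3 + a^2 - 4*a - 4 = (a + 1)*(a^2 - 4) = (a - 2)*(a + 1)*(a + 2)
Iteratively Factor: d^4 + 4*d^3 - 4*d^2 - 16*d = (d)*(d^3 + 4*d^2 - 4*d - 16) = d*(d + 4)*(d^2 - 4) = d*(d + 2)*(d + 4)*(d - 2)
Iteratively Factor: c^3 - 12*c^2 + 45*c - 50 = (c - 5)*(c^2 - 7*c + 10) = (c - 5)^2*(c - 2)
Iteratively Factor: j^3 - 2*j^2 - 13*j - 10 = (j - 5)*(j^2 + 3*j + 2) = (j - 5)*(j + 1)*(j + 2)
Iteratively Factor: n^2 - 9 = (n - 3)*(n + 3)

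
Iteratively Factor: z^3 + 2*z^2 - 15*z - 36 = (z - 4)*(z^2 + 6*z + 9) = (z - 4)*(z + 3)*(z + 3)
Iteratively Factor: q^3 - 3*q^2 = (q)*(q^2 - 3*q) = q^2*(q - 3)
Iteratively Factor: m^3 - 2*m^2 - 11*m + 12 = (m - 1)*(m^2 - m - 12) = (m - 1)*(m + 3)*(m - 4)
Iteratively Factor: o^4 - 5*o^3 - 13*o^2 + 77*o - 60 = (o - 1)*(o^3 - 4*o^2 - 17*o + 60) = (o - 3)*(o - 1)*(o^2 - o - 20) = (o - 5)*(o - 3)*(o - 1)*(o + 4)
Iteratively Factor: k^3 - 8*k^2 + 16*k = (k)*(k^2 - 8*k + 16) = k*(k - 4)*(k - 4)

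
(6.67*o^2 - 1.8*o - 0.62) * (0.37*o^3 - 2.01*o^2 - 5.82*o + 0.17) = 2.4679*o^5 - 14.0727*o^4 - 35.4308*o^3 + 12.8561*o^2 + 3.3024*o - 0.1054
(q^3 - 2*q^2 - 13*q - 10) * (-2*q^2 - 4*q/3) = -2*q^5 + 8*q^4/3 + 86*q^3/3 + 112*q^2/3 + 40*q/3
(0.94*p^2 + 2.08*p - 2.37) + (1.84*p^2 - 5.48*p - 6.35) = 2.78*p^2 - 3.4*p - 8.72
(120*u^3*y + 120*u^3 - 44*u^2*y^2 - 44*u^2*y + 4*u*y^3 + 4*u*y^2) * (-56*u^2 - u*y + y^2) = -6720*u^5*y - 6720*u^5 + 2344*u^4*y^2 + 2344*u^4*y - 60*u^3*y^3 - 60*u^3*y^2 - 48*u^2*y^4 - 48*u^2*y^3 + 4*u*y^5 + 4*u*y^4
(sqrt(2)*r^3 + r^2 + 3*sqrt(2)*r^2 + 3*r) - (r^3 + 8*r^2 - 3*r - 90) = -r^3 + sqrt(2)*r^3 - 7*r^2 + 3*sqrt(2)*r^2 + 6*r + 90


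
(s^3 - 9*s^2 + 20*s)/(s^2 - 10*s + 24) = s*(s - 5)/(s - 6)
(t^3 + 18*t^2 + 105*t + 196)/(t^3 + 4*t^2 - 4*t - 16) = (t^2 + 14*t + 49)/(t^2 - 4)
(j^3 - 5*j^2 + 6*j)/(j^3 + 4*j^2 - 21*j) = (j - 2)/(j + 7)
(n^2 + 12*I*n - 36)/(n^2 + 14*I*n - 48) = (n + 6*I)/(n + 8*I)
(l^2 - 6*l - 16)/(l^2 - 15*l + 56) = (l + 2)/(l - 7)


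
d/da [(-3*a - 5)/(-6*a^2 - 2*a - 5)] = (-18*a^2 - 60*a + 5)/(36*a^4 + 24*a^3 + 64*a^2 + 20*a + 25)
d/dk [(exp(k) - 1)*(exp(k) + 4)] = (2*exp(k) + 3)*exp(k)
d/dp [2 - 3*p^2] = -6*p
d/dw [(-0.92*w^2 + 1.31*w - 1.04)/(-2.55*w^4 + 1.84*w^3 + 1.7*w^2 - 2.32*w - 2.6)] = (-4.692*w^5 + 11.7143*w^4 - 15.4288*w^3 + 5.6482*w^2 + 8.32*w - 5.8188)/(6.5025*w^8 - 9.384*w^7 - 5.2844*w^6 + 18.088*w^5 + 7.6124*w^4 - 17.456*w^3 - 3.4576*w^2 + 12.064*w + 6.76)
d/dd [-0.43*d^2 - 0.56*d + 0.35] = -0.86*d - 0.56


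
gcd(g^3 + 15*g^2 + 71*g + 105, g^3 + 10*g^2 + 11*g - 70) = g^2 + 12*g + 35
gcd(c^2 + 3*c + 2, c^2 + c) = c + 1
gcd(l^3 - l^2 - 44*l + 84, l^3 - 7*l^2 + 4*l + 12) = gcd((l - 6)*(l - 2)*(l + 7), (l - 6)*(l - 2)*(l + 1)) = l^2 - 8*l + 12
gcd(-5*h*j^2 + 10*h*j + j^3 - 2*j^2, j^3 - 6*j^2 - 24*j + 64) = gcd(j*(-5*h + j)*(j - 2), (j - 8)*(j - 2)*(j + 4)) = j - 2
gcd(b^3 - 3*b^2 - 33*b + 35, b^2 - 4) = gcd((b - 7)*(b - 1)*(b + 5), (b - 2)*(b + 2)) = 1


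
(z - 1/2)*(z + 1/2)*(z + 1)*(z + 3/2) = z^4 + 5*z^3/2 + 5*z^2/4 - 5*z/8 - 3/8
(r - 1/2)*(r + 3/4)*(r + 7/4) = r^3 + 2*r^2 + r/16 - 21/32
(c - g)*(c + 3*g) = c^2 + 2*c*g - 3*g^2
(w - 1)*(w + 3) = w^2 + 2*w - 3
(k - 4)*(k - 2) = k^2 - 6*k + 8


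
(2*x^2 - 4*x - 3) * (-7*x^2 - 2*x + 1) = -14*x^4 + 24*x^3 + 31*x^2 + 2*x - 3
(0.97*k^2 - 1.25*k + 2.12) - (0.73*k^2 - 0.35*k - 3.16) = 0.24*k^2 - 0.9*k + 5.28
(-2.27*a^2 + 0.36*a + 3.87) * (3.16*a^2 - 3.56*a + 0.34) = -7.1732*a^4 + 9.2188*a^3 + 10.1758*a^2 - 13.6548*a + 1.3158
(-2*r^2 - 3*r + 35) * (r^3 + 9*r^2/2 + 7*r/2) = -2*r^5 - 12*r^4 + 29*r^3/2 + 147*r^2 + 245*r/2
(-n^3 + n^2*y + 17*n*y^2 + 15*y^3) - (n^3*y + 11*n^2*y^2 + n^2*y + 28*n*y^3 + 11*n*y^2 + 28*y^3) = -n^3*y - n^3 - 11*n^2*y^2 - 28*n*y^3 + 6*n*y^2 - 13*y^3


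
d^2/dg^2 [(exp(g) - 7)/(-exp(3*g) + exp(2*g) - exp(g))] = (-4*exp(5*g) + 66*exp(4*g) - 74*exp(3*g) + 41*exp(2*g) - 21*exp(g) + 7)*exp(-g)/(exp(6*g) - 3*exp(5*g) + 6*exp(4*g) - 7*exp(3*g) + 6*exp(2*g) - 3*exp(g) + 1)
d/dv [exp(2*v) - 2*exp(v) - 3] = 2*(exp(v) - 1)*exp(v)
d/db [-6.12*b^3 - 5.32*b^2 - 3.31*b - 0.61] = -18.36*b^2 - 10.64*b - 3.31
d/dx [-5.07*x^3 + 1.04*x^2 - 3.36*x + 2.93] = -15.21*x^2 + 2.08*x - 3.36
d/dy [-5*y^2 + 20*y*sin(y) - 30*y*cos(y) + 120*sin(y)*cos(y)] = 30*y*sin(y) + 20*y*cos(y) - 10*y + 20*sin(y) - 30*cos(y) + 120*cos(2*y)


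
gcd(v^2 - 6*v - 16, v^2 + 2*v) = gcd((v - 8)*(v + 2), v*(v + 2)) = v + 2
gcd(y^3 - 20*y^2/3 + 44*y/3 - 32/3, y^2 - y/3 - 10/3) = y - 2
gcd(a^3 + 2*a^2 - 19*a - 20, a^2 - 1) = a + 1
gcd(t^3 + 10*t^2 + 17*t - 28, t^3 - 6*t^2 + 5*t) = t - 1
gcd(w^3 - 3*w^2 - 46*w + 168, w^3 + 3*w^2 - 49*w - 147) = w + 7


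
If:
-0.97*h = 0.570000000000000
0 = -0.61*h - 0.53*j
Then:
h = -0.59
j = 0.68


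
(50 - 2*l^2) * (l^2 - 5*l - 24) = -2*l^4 + 10*l^3 + 98*l^2 - 250*l - 1200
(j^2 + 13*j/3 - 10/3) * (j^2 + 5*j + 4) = j^4 + 28*j^3/3 + 67*j^2/3 + 2*j/3 - 40/3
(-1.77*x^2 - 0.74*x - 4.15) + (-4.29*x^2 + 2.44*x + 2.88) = -6.06*x^2 + 1.7*x - 1.27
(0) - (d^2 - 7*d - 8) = -d^2 + 7*d + 8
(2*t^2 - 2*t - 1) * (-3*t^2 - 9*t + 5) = -6*t^4 - 12*t^3 + 31*t^2 - t - 5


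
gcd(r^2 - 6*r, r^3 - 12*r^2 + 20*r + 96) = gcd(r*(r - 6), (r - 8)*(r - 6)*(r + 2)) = r - 6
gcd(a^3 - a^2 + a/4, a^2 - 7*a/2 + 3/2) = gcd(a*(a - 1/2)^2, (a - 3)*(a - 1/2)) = a - 1/2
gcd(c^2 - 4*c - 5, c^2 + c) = c + 1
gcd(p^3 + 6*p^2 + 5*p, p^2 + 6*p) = p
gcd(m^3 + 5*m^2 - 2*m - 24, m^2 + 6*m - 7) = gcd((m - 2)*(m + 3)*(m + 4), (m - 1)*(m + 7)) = 1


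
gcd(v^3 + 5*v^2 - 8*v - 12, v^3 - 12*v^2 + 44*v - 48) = v - 2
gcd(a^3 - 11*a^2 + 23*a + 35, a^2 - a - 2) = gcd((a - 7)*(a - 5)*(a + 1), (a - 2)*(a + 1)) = a + 1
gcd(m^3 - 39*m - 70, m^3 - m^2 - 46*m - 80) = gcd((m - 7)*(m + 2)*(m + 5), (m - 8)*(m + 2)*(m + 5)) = m^2 + 7*m + 10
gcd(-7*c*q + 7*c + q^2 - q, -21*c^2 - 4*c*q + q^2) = -7*c + q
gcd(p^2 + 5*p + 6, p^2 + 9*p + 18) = p + 3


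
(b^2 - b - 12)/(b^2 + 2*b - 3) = (b - 4)/(b - 1)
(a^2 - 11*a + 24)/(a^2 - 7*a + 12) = (a - 8)/(a - 4)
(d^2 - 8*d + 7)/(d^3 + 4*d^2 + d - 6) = (d - 7)/(d^2 + 5*d + 6)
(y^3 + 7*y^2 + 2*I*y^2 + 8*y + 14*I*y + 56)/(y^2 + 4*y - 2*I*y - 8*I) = (y^2 + y*(7 + 4*I) + 28*I)/(y + 4)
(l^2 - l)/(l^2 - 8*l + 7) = l/(l - 7)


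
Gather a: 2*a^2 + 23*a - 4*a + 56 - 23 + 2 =2*a^2 + 19*a + 35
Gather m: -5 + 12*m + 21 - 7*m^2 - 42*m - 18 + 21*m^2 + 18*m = 14*m^2 - 12*m - 2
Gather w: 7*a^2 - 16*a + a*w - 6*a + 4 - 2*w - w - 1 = 7*a^2 - 22*a + w*(a - 3) + 3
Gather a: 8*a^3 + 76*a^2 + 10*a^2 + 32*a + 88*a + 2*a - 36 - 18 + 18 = 8*a^3 + 86*a^2 + 122*a - 36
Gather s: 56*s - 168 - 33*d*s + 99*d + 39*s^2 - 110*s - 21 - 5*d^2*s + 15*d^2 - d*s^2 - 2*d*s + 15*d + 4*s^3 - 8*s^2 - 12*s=15*d^2 + 114*d + 4*s^3 + s^2*(31 - d) + s*(-5*d^2 - 35*d - 66) - 189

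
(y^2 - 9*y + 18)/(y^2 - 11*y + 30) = (y - 3)/(y - 5)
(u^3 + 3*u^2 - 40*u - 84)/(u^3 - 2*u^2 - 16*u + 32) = (u^3 + 3*u^2 - 40*u - 84)/(u^3 - 2*u^2 - 16*u + 32)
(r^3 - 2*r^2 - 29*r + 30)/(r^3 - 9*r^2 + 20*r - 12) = (r + 5)/(r - 2)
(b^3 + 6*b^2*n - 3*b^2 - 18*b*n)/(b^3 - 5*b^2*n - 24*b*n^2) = (-b^2 - 6*b*n + 3*b + 18*n)/(-b^2 + 5*b*n + 24*n^2)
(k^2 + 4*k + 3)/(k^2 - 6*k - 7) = (k + 3)/(k - 7)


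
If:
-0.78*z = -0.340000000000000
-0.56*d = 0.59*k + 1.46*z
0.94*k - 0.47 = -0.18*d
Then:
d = -2.08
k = 0.90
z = 0.44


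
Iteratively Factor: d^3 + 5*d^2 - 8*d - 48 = (d - 3)*(d^2 + 8*d + 16) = (d - 3)*(d + 4)*(d + 4)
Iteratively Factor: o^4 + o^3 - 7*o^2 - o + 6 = (o - 2)*(o^3 + 3*o^2 - o - 3) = (o - 2)*(o - 1)*(o^2 + 4*o + 3) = (o - 2)*(o - 1)*(o + 3)*(o + 1)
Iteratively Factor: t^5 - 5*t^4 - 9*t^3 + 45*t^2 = (t)*(t^4 - 5*t^3 - 9*t^2 + 45*t) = t^2*(t^3 - 5*t^2 - 9*t + 45) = t^2*(t - 3)*(t^2 - 2*t - 15) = t^2*(t - 3)*(t + 3)*(t - 5)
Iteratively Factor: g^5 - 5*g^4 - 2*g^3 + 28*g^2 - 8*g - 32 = (g - 4)*(g^4 - g^3 - 6*g^2 + 4*g + 8) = (g - 4)*(g - 2)*(g^3 + g^2 - 4*g - 4) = (g - 4)*(g - 2)*(g + 1)*(g^2 - 4) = (g - 4)*(g - 2)^2*(g + 1)*(g + 2)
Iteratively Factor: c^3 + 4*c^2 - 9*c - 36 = (c + 4)*(c^2 - 9) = (c - 3)*(c + 4)*(c + 3)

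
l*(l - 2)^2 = l^3 - 4*l^2 + 4*l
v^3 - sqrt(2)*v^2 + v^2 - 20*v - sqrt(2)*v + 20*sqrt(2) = (v - 4)*(v + 5)*(v - sqrt(2))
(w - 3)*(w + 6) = w^2 + 3*w - 18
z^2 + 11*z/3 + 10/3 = (z + 5/3)*(z + 2)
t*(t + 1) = t^2 + t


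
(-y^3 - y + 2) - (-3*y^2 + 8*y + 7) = -y^3 + 3*y^2 - 9*y - 5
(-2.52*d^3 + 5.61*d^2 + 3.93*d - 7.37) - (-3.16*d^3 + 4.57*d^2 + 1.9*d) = 0.64*d^3 + 1.04*d^2 + 2.03*d - 7.37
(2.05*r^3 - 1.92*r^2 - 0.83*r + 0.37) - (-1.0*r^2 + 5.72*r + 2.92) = 2.05*r^3 - 0.92*r^2 - 6.55*r - 2.55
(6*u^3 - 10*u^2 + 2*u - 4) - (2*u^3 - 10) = 4*u^3 - 10*u^2 + 2*u + 6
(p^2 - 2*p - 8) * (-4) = -4*p^2 + 8*p + 32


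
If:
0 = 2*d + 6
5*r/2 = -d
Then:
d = -3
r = 6/5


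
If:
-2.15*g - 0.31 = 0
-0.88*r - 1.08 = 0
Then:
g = -0.14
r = -1.23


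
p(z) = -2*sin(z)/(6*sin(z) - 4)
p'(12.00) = 0.13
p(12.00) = -0.15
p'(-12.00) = 11.08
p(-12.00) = 1.37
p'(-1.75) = -0.01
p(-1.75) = -0.20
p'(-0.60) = 0.12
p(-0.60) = -0.15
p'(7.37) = 2.17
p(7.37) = -1.35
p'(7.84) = 0.03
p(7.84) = -1.00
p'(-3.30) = -0.85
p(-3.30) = 0.10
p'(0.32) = 1.70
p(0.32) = 0.30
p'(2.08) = -2.54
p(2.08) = -1.41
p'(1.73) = -0.34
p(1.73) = -1.03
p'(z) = -2*cos(z)/(6*sin(z) - 4) + 12*sin(z)*cos(z)/(6*sin(z) - 4)^2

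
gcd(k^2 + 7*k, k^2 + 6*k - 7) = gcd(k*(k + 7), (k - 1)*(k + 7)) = k + 7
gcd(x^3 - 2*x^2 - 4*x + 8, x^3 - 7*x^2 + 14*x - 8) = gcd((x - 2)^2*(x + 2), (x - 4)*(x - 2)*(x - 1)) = x - 2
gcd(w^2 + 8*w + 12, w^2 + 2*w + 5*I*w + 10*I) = w + 2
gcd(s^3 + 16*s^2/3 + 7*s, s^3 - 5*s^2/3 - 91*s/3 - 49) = s^2 + 16*s/3 + 7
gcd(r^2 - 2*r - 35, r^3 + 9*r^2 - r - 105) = r + 5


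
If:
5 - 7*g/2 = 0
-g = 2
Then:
No Solution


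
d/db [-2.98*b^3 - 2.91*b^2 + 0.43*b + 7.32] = -8.94*b^2 - 5.82*b + 0.43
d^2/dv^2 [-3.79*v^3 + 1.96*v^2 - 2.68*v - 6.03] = 3.92 - 22.74*v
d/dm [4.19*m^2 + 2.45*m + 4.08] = 8.38*m + 2.45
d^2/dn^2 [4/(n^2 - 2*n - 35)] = 8*(n^2 - 2*n - 4*(n - 1)^2 - 35)/(-n^2 + 2*n + 35)^3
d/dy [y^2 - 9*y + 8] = 2*y - 9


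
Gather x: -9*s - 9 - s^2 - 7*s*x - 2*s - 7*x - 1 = -s^2 - 11*s + x*(-7*s - 7) - 10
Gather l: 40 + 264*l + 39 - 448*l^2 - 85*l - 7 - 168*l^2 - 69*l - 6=-616*l^2 + 110*l + 66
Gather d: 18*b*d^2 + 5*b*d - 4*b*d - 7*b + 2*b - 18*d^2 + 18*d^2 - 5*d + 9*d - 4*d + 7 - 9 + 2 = 18*b*d^2 + b*d - 5*b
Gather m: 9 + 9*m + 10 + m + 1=10*m + 20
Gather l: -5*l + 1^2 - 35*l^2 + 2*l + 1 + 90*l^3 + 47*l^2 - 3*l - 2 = 90*l^3 + 12*l^2 - 6*l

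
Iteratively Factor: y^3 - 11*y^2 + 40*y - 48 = (y - 4)*(y^2 - 7*y + 12) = (y - 4)^2*(y - 3)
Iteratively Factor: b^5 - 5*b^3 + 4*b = (b + 1)*(b^4 - b^3 - 4*b^2 + 4*b) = (b - 1)*(b + 1)*(b^3 - 4*b) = (b - 2)*(b - 1)*(b + 1)*(b^2 + 2*b) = (b - 2)*(b - 1)*(b + 1)*(b + 2)*(b)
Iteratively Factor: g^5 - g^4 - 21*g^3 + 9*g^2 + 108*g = (g - 3)*(g^4 + 2*g^3 - 15*g^2 - 36*g) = (g - 3)*(g + 3)*(g^3 - g^2 - 12*g) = (g - 3)*(g + 3)^2*(g^2 - 4*g) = g*(g - 3)*(g + 3)^2*(g - 4)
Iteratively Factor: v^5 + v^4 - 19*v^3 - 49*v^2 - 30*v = (v + 1)*(v^4 - 19*v^2 - 30*v) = (v + 1)*(v + 2)*(v^3 - 2*v^2 - 15*v) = v*(v + 1)*(v + 2)*(v^2 - 2*v - 15) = v*(v + 1)*(v + 2)*(v + 3)*(v - 5)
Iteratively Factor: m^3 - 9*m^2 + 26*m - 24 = (m - 3)*(m^2 - 6*m + 8) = (m - 4)*(m - 3)*(m - 2)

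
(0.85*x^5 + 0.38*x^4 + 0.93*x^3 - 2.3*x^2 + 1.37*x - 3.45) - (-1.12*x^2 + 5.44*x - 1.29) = 0.85*x^5 + 0.38*x^4 + 0.93*x^3 - 1.18*x^2 - 4.07*x - 2.16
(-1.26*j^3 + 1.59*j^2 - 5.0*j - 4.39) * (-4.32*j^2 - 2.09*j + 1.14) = 5.4432*j^5 - 4.2354*j^4 + 16.8405*j^3 + 31.2274*j^2 + 3.4751*j - 5.0046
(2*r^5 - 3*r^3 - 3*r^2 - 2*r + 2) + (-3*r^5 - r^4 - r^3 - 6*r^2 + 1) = -r^5 - r^4 - 4*r^3 - 9*r^2 - 2*r + 3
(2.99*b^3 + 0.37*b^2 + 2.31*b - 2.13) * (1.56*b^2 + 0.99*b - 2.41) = 4.6644*b^5 + 3.5373*b^4 - 3.236*b^3 - 1.9276*b^2 - 7.6758*b + 5.1333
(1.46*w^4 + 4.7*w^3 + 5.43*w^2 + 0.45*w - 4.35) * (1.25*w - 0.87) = 1.825*w^5 + 4.6048*w^4 + 2.6985*w^3 - 4.1616*w^2 - 5.829*w + 3.7845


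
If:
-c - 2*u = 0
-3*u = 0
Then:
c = 0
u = 0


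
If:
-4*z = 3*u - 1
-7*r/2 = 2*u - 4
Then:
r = 16*z/21 + 20/21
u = 1/3 - 4*z/3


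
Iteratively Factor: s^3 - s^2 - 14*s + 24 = (s - 3)*(s^2 + 2*s - 8) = (s - 3)*(s - 2)*(s + 4)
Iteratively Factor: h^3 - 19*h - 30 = (h - 5)*(h^2 + 5*h + 6) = (h - 5)*(h + 3)*(h + 2)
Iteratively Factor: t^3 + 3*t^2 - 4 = (t + 2)*(t^2 + t - 2) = (t + 2)^2*(t - 1)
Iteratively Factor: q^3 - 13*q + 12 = (q + 4)*(q^2 - 4*q + 3) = (q - 3)*(q + 4)*(q - 1)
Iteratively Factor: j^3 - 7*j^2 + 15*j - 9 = (j - 1)*(j^2 - 6*j + 9) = (j - 3)*(j - 1)*(j - 3)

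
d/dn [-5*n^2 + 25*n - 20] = 25 - 10*n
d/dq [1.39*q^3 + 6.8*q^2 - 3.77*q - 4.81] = 4.17*q^2 + 13.6*q - 3.77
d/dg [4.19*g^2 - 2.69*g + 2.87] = 8.38*g - 2.69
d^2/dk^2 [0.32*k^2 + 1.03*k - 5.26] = 0.640000000000000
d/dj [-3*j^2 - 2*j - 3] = -6*j - 2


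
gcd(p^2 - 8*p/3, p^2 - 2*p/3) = p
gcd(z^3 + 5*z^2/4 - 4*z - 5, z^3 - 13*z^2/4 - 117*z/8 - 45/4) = z + 5/4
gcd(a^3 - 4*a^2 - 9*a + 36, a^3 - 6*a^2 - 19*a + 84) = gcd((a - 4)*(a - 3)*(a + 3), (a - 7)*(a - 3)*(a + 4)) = a - 3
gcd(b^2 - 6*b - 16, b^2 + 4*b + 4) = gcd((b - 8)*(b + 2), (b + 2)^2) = b + 2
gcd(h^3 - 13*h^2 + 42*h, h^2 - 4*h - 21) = h - 7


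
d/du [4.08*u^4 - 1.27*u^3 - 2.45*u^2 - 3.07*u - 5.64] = 16.32*u^3 - 3.81*u^2 - 4.9*u - 3.07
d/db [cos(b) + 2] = -sin(b)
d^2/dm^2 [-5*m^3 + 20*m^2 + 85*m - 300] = 40 - 30*m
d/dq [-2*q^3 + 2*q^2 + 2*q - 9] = -6*q^2 + 4*q + 2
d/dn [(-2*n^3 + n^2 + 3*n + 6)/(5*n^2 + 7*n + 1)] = (-10*n^4 - 28*n^3 - 14*n^2 - 58*n - 39)/(25*n^4 + 70*n^3 + 59*n^2 + 14*n + 1)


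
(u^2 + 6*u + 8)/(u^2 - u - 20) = (u + 2)/(u - 5)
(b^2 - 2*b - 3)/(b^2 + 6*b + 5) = (b - 3)/(b + 5)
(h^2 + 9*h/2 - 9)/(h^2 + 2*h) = (h^2 + 9*h/2 - 9)/(h*(h + 2))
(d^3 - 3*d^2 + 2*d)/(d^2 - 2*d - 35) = d*(-d^2 + 3*d - 2)/(-d^2 + 2*d + 35)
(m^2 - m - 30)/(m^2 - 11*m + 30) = (m + 5)/(m - 5)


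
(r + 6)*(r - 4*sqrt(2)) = r^2 - 4*sqrt(2)*r + 6*r - 24*sqrt(2)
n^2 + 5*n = n*(n + 5)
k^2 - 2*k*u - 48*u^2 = (k - 8*u)*(k + 6*u)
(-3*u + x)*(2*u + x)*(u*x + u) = -6*u^3*x - 6*u^3 - u^2*x^2 - u^2*x + u*x^3 + u*x^2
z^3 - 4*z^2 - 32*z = z*(z - 8)*(z + 4)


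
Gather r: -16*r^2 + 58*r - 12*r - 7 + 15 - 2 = -16*r^2 + 46*r + 6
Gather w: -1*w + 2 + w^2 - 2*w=w^2 - 3*w + 2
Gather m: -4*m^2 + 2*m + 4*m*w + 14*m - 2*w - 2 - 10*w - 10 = -4*m^2 + m*(4*w + 16) - 12*w - 12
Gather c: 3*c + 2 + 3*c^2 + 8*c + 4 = 3*c^2 + 11*c + 6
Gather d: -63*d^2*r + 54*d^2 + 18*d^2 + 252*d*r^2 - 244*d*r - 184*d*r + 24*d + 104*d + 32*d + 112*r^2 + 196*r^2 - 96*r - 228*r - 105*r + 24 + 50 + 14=d^2*(72 - 63*r) + d*(252*r^2 - 428*r + 160) + 308*r^2 - 429*r + 88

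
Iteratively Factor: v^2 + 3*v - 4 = (v - 1)*(v + 4)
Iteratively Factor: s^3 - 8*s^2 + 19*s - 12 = (s - 1)*(s^2 - 7*s + 12) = (s - 4)*(s - 1)*(s - 3)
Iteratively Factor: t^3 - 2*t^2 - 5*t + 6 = (t - 1)*(t^2 - t - 6) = (t - 1)*(t + 2)*(t - 3)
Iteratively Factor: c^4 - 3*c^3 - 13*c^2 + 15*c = (c - 5)*(c^3 + 2*c^2 - 3*c) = (c - 5)*(c - 1)*(c^2 + 3*c) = c*(c - 5)*(c - 1)*(c + 3)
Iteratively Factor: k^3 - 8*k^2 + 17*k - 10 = (k - 2)*(k^2 - 6*k + 5) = (k - 2)*(k - 1)*(k - 5)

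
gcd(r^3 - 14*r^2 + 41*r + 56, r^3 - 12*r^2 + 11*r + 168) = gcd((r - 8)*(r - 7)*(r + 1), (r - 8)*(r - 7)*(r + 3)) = r^2 - 15*r + 56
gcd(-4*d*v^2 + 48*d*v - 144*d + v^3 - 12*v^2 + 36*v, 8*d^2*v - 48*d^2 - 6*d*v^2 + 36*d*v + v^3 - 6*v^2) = -4*d*v + 24*d + v^2 - 6*v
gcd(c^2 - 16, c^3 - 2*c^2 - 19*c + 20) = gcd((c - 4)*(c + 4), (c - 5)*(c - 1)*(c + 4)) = c + 4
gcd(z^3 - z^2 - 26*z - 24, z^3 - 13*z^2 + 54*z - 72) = z - 6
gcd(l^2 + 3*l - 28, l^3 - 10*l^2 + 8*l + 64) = l - 4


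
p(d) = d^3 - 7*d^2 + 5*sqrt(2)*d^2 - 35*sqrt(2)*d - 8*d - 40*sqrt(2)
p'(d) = 3*d^2 - 14*d + 10*sqrt(2)*d - 35*sqrt(2) - 8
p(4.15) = -222.49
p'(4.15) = -5.24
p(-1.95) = 48.41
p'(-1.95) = -46.37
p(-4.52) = 112.43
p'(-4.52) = 3.15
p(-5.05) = 106.82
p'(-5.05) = 18.29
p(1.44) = -136.23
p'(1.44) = -51.07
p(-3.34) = 99.01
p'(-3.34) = -24.51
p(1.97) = -161.92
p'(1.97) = -45.57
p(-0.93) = -3.84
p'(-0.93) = -55.03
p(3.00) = -201.42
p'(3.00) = -30.07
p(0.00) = -56.57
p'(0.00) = -57.50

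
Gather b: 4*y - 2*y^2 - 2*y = -2*y^2 + 2*y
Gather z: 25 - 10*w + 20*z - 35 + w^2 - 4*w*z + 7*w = w^2 - 3*w + z*(20 - 4*w) - 10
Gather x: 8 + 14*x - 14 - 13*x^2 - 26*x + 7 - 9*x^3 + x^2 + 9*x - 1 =-9*x^3 - 12*x^2 - 3*x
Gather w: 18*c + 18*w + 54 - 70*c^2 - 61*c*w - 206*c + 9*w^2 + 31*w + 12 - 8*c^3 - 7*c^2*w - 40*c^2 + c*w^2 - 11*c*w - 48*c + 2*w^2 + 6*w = -8*c^3 - 110*c^2 - 236*c + w^2*(c + 11) + w*(-7*c^2 - 72*c + 55) + 66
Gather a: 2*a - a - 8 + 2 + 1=a - 5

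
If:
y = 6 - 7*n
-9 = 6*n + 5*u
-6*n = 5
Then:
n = -5/6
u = -4/5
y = 71/6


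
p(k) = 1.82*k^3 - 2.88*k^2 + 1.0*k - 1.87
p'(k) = 5.46*k^2 - 5.76*k + 1.0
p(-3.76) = -143.09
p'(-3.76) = 99.85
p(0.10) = -1.80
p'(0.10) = 0.48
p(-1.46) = -15.13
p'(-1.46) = 21.05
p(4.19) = 85.64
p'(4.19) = 72.72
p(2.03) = 3.52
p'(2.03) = 11.81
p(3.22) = 32.25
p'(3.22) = 39.06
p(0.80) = -1.98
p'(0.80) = -0.11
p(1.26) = -1.54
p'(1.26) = 2.41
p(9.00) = 1100.63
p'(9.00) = 391.42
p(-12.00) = -3573.55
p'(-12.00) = 856.36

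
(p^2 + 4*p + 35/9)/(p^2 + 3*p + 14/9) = (3*p + 5)/(3*p + 2)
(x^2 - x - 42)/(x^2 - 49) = (x + 6)/(x + 7)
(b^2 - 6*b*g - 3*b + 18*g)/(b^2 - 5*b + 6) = (b - 6*g)/(b - 2)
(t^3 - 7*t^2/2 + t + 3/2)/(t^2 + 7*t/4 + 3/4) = 2*(2*t^3 - 7*t^2 + 2*t + 3)/(4*t^2 + 7*t + 3)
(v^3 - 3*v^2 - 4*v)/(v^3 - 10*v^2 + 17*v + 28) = v/(v - 7)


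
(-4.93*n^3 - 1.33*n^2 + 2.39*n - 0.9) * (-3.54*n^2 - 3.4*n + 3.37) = 17.4522*n^5 + 21.4702*n^4 - 20.5527*n^3 - 9.4221*n^2 + 11.1143*n - 3.033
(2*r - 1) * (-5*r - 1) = -10*r^2 + 3*r + 1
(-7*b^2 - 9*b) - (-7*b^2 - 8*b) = -b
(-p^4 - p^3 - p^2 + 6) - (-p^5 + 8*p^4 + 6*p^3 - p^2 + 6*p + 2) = p^5 - 9*p^4 - 7*p^3 - 6*p + 4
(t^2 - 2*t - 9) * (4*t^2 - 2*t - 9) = 4*t^4 - 10*t^3 - 41*t^2 + 36*t + 81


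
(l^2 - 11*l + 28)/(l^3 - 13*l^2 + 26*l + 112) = (l - 4)/(l^2 - 6*l - 16)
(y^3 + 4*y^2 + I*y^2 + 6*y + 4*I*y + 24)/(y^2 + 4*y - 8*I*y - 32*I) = (y^2 + I*y + 6)/(y - 8*I)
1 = 1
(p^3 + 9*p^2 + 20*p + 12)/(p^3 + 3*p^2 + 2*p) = (p + 6)/p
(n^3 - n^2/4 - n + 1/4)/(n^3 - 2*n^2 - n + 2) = (n - 1/4)/(n - 2)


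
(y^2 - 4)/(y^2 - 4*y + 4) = (y + 2)/(y - 2)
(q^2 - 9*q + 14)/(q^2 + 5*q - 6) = (q^2 - 9*q + 14)/(q^2 + 5*q - 6)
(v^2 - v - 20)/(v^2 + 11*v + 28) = (v - 5)/(v + 7)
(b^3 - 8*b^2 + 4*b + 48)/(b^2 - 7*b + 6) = (b^2 - 2*b - 8)/(b - 1)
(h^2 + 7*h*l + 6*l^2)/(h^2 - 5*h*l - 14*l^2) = (h^2 + 7*h*l + 6*l^2)/(h^2 - 5*h*l - 14*l^2)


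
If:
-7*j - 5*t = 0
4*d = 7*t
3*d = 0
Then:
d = 0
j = 0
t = 0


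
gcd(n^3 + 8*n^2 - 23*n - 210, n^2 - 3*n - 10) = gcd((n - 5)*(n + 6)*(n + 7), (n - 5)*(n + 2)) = n - 5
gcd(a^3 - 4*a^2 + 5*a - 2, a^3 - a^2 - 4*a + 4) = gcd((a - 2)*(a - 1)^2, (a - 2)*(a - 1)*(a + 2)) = a^2 - 3*a + 2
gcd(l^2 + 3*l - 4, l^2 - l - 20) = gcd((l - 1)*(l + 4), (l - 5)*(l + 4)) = l + 4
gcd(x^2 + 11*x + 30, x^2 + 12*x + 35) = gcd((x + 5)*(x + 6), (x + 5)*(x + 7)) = x + 5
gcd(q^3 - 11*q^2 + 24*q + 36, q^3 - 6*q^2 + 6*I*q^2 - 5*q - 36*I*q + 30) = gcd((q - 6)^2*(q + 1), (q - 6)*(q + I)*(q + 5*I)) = q - 6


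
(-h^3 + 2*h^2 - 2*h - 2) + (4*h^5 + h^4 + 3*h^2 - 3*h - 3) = 4*h^5 + h^4 - h^3 + 5*h^2 - 5*h - 5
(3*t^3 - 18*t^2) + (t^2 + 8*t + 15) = 3*t^3 - 17*t^2 + 8*t + 15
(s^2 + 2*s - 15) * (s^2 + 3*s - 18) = s^4 + 5*s^3 - 27*s^2 - 81*s + 270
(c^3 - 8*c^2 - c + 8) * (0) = 0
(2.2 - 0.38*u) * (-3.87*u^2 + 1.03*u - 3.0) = 1.4706*u^3 - 8.9054*u^2 + 3.406*u - 6.6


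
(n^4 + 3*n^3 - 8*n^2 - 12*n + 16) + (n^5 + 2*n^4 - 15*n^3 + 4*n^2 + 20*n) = n^5 + 3*n^4 - 12*n^3 - 4*n^2 + 8*n + 16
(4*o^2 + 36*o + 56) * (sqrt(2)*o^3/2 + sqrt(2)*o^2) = 2*sqrt(2)*o^5 + 22*sqrt(2)*o^4 + 64*sqrt(2)*o^3 + 56*sqrt(2)*o^2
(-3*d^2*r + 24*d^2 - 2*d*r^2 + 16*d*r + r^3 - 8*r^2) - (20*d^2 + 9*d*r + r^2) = -3*d^2*r + 4*d^2 - 2*d*r^2 + 7*d*r + r^3 - 9*r^2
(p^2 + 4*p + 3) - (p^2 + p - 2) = 3*p + 5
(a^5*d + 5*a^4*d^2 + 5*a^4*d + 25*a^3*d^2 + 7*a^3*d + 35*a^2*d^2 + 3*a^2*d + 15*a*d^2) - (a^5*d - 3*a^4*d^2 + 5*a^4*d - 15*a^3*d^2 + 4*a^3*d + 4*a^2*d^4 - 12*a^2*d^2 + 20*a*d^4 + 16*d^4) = 8*a^4*d^2 + 40*a^3*d^2 + 3*a^3*d - 4*a^2*d^4 + 47*a^2*d^2 + 3*a^2*d - 20*a*d^4 + 15*a*d^2 - 16*d^4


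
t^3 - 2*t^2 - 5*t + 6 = (t - 3)*(t - 1)*(t + 2)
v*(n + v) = n*v + v^2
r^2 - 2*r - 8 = (r - 4)*(r + 2)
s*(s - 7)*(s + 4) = s^3 - 3*s^2 - 28*s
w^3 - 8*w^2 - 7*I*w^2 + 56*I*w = w*(w - 8)*(w - 7*I)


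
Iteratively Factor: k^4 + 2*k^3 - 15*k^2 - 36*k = (k + 3)*(k^3 - k^2 - 12*k) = k*(k + 3)*(k^2 - k - 12) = k*(k - 4)*(k + 3)*(k + 3)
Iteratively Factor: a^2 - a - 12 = (a - 4)*(a + 3)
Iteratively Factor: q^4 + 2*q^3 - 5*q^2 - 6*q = (q - 2)*(q^3 + 4*q^2 + 3*q) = q*(q - 2)*(q^2 + 4*q + 3) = q*(q - 2)*(q + 1)*(q + 3)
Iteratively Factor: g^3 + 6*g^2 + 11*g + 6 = (g + 3)*(g^2 + 3*g + 2) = (g + 1)*(g + 3)*(g + 2)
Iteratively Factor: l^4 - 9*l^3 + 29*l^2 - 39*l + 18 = (l - 3)*(l^3 - 6*l^2 + 11*l - 6) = (l - 3)^2*(l^2 - 3*l + 2) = (l - 3)^2*(l - 1)*(l - 2)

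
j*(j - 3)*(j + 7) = j^3 + 4*j^2 - 21*j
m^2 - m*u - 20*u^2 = (m - 5*u)*(m + 4*u)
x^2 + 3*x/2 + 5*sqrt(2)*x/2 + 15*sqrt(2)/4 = (x + 3/2)*(x + 5*sqrt(2)/2)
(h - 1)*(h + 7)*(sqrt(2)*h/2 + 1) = sqrt(2)*h^3/2 + h^2 + 3*sqrt(2)*h^2 - 7*sqrt(2)*h/2 + 6*h - 7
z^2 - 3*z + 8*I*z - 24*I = (z - 3)*(z + 8*I)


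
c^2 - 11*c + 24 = (c - 8)*(c - 3)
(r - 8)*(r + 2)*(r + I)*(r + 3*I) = r^4 - 6*r^3 + 4*I*r^3 - 19*r^2 - 24*I*r^2 + 18*r - 64*I*r + 48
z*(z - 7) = z^2 - 7*z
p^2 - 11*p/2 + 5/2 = (p - 5)*(p - 1/2)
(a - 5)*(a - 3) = a^2 - 8*a + 15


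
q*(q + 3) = q^2 + 3*q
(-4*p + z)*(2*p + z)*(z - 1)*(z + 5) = -8*p^2*z^2 - 32*p^2*z + 40*p^2 - 2*p*z^3 - 8*p*z^2 + 10*p*z + z^4 + 4*z^3 - 5*z^2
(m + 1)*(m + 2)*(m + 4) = m^3 + 7*m^2 + 14*m + 8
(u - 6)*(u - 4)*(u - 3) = u^3 - 13*u^2 + 54*u - 72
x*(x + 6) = x^2 + 6*x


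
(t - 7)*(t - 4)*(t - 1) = t^3 - 12*t^2 + 39*t - 28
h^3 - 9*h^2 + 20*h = h*(h - 5)*(h - 4)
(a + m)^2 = a^2 + 2*a*m + m^2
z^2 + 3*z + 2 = (z + 1)*(z + 2)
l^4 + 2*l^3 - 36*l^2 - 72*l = l*(l - 6)*(l + 2)*(l + 6)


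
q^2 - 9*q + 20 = (q - 5)*(q - 4)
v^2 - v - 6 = (v - 3)*(v + 2)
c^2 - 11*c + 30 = (c - 6)*(c - 5)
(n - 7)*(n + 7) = n^2 - 49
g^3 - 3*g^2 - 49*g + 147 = (g - 7)*(g - 3)*(g + 7)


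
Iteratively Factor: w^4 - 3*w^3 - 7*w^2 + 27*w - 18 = (w - 2)*(w^3 - w^2 - 9*w + 9) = (w - 3)*(w - 2)*(w^2 + 2*w - 3) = (w - 3)*(w - 2)*(w + 3)*(w - 1)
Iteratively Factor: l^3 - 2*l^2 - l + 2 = (l + 1)*(l^2 - 3*l + 2) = (l - 2)*(l + 1)*(l - 1)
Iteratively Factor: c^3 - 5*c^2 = (c)*(c^2 - 5*c) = c*(c - 5)*(c)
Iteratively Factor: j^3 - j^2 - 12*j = (j - 4)*(j^2 + 3*j) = j*(j - 4)*(j + 3)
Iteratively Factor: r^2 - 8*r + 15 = (r - 3)*(r - 5)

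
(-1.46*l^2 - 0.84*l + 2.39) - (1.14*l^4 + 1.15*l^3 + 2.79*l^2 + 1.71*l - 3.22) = -1.14*l^4 - 1.15*l^3 - 4.25*l^2 - 2.55*l + 5.61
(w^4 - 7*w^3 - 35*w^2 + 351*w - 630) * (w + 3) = w^5 - 4*w^4 - 56*w^3 + 246*w^2 + 423*w - 1890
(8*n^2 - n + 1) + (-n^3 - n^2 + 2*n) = -n^3 + 7*n^2 + n + 1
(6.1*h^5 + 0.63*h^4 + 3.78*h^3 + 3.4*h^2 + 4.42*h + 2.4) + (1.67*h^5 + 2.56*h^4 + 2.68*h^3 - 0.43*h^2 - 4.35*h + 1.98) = 7.77*h^5 + 3.19*h^4 + 6.46*h^3 + 2.97*h^2 + 0.0700000000000003*h + 4.38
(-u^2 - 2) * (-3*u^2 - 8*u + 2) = 3*u^4 + 8*u^3 + 4*u^2 + 16*u - 4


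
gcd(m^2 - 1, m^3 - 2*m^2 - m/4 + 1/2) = 1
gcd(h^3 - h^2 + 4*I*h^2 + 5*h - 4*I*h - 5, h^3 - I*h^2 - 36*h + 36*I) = h - I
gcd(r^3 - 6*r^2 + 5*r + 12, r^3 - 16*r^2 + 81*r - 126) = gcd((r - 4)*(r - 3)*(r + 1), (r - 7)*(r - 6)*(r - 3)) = r - 3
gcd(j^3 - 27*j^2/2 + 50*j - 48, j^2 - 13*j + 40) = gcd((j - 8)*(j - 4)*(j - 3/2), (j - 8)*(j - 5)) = j - 8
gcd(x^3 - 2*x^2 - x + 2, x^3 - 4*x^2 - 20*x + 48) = x - 2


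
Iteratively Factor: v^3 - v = (v - 1)*(v^2 + v) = v*(v - 1)*(v + 1)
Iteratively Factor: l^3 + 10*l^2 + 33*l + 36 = (l + 4)*(l^2 + 6*l + 9) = (l + 3)*(l + 4)*(l + 3)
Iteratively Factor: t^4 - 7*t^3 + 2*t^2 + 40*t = (t)*(t^3 - 7*t^2 + 2*t + 40) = t*(t - 5)*(t^2 - 2*t - 8) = t*(t - 5)*(t - 4)*(t + 2)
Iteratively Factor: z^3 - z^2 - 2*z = (z - 2)*(z^2 + z) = z*(z - 2)*(z + 1)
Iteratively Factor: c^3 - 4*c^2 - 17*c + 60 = (c + 4)*(c^2 - 8*c + 15) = (c - 5)*(c + 4)*(c - 3)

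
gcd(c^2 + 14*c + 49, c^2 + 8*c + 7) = c + 7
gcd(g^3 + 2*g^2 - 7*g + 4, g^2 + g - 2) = g - 1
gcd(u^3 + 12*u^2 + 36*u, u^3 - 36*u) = u^2 + 6*u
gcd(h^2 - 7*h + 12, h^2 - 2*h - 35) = 1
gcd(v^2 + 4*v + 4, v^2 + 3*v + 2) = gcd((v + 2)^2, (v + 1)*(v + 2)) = v + 2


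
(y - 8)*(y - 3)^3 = y^4 - 17*y^3 + 99*y^2 - 243*y + 216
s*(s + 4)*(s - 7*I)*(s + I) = s^4 + 4*s^3 - 6*I*s^3 + 7*s^2 - 24*I*s^2 + 28*s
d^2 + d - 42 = (d - 6)*(d + 7)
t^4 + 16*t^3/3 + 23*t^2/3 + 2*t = t*(t + 1/3)*(t + 2)*(t + 3)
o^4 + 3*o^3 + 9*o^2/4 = o^2*(o + 3/2)^2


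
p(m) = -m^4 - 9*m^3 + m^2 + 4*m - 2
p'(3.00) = -341.00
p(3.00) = -305.00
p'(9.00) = -5081.00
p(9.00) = -13007.00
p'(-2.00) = -76.00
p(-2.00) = 50.00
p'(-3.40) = -157.70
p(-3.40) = 216.06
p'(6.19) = -1966.86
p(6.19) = -3541.64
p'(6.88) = -2562.91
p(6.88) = -5098.64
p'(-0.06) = 3.78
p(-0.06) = -2.23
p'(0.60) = -5.38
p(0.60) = -1.31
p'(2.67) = -259.28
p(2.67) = -206.32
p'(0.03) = 4.04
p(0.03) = -1.88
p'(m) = -4*m^3 - 27*m^2 + 2*m + 4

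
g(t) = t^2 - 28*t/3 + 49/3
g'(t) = 2*t - 28/3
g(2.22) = 0.54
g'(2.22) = -4.89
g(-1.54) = 33.08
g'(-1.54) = -12.41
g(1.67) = 3.54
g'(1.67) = -5.99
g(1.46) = 4.84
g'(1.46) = -6.41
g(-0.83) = 24.77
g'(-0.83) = -10.99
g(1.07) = 7.49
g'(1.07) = -7.19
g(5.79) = -4.18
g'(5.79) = 2.25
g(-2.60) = 47.36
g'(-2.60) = -14.53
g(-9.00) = 181.33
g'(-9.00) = -27.33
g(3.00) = -2.67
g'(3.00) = -3.33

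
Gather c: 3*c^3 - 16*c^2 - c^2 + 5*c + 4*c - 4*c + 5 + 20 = 3*c^3 - 17*c^2 + 5*c + 25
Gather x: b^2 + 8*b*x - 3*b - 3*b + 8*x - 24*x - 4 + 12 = b^2 - 6*b + x*(8*b - 16) + 8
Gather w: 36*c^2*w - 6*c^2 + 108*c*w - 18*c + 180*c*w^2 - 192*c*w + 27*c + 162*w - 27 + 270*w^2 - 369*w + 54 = -6*c^2 + 9*c + w^2*(180*c + 270) + w*(36*c^2 - 84*c - 207) + 27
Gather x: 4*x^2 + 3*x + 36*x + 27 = 4*x^2 + 39*x + 27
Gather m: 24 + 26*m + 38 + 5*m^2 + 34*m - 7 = 5*m^2 + 60*m + 55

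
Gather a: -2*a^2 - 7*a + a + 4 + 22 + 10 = -2*a^2 - 6*a + 36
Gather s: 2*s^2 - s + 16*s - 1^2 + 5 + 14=2*s^2 + 15*s + 18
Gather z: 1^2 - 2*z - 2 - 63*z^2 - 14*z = -63*z^2 - 16*z - 1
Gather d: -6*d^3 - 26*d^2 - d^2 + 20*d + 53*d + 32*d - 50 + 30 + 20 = -6*d^3 - 27*d^2 + 105*d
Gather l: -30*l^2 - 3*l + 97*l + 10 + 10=-30*l^2 + 94*l + 20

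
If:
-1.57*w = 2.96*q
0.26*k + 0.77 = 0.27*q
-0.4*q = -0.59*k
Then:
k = 5.57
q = 8.22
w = -15.49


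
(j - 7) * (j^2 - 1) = j^3 - 7*j^2 - j + 7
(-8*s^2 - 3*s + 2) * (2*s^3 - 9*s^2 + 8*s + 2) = -16*s^5 + 66*s^4 - 33*s^3 - 58*s^2 + 10*s + 4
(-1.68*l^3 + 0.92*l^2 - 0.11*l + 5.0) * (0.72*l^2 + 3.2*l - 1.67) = -1.2096*l^5 - 4.7136*l^4 + 5.6704*l^3 + 1.7116*l^2 + 16.1837*l - 8.35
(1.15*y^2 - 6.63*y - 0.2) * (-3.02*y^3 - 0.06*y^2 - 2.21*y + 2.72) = -3.473*y^5 + 19.9536*y^4 - 1.5397*y^3 + 17.7923*y^2 - 17.5916*y - 0.544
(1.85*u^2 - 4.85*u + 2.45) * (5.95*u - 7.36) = 11.0075*u^3 - 42.4735*u^2 + 50.2735*u - 18.032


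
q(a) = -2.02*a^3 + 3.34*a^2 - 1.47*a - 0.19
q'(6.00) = -179.55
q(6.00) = -325.09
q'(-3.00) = -76.05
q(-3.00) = 88.82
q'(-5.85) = -247.94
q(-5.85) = 527.12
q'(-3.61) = -104.56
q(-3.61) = 143.68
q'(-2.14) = -43.52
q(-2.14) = 38.05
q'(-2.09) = -41.90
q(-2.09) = 35.91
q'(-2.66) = -62.12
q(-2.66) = 65.37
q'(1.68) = -7.35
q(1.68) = -2.81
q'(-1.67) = -29.53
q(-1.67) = 20.99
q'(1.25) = -2.59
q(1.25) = -0.75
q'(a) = -6.06*a^2 + 6.68*a - 1.47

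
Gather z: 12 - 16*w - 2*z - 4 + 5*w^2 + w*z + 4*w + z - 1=5*w^2 - 12*w + z*(w - 1) + 7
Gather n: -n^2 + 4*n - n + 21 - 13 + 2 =-n^2 + 3*n + 10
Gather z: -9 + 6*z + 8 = 6*z - 1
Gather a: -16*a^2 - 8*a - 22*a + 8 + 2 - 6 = -16*a^2 - 30*a + 4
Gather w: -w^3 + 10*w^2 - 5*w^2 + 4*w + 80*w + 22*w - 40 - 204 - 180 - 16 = -w^3 + 5*w^2 + 106*w - 440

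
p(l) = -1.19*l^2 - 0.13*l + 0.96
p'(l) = -2.38*l - 0.13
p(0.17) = 0.90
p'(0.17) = -0.53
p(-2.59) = -6.69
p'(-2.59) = 6.03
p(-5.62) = -35.89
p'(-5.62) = 13.25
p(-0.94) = 0.03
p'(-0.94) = 2.11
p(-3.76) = -15.37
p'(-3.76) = 8.82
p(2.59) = -7.36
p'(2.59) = -6.29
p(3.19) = -11.56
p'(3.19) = -7.72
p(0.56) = 0.51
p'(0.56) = -1.46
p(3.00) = -10.14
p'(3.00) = -7.27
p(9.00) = -96.60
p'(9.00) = -21.55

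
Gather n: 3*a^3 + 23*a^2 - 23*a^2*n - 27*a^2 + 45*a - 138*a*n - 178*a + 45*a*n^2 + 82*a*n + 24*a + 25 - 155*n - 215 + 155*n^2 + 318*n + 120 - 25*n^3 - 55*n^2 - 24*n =3*a^3 - 4*a^2 - 109*a - 25*n^3 + n^2*(45*a + 100) + n*(-23*a^2 - 56*a + 139) - 70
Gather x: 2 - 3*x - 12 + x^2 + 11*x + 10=x^2 + 8*x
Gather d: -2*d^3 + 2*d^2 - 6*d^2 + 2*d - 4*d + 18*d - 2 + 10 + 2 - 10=-2*d^3 - 4*d^2 + 16*d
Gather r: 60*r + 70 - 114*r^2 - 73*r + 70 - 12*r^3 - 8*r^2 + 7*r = -12*r^3 - 122*r^2 - 6*r + 140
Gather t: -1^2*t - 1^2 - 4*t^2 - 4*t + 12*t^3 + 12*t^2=12*t^3 + 8*t^2 - 5*t - 1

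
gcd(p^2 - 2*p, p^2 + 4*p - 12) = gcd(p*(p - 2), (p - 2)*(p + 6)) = p - 2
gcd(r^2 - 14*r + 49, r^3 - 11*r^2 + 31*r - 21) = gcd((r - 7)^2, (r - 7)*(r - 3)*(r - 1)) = r - 7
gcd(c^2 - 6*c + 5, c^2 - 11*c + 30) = c - 5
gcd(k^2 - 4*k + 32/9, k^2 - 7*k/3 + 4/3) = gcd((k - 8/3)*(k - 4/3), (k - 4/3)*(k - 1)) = k - 4/3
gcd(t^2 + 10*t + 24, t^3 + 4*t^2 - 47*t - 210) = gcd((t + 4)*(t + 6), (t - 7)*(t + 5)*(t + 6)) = t + 6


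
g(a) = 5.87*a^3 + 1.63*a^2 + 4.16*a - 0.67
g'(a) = 17.61*a^2 + 3.26*a + 4.16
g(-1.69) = -31.38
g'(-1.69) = 48.95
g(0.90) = 8.67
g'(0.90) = 21.36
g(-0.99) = -8.89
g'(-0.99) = 18.19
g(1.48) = 28.09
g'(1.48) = 47.56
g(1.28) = 19.64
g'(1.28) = 37.19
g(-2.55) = -98.01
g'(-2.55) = 110.36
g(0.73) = 5.52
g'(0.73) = 15.92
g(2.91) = 169.89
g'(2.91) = 162.77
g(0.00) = -0.67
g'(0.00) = 4.16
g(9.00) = 4448.03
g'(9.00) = 1459.91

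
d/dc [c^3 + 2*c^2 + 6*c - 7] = 3*c^2 + 4*c + 6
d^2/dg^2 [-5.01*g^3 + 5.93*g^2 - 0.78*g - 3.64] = 11.86 - 30.06*g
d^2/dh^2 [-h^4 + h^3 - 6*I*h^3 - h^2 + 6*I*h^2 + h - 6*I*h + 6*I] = -12*h^2 + h*(6 - 36*I) - 2 + 12*I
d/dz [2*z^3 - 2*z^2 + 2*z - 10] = 6*z^2 - 4*z + 2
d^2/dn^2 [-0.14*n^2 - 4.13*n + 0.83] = -0.280000000000000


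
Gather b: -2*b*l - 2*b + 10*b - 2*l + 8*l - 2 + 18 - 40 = b*(8 - 2*l) + 6*l - 24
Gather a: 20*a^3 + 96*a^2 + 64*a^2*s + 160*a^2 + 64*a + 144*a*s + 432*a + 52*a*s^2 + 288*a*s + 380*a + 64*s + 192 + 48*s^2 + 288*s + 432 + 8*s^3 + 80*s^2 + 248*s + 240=20*a^3 + a^2*(64*s + 256) + a*(52*s^2 + 432*s + 876) + 8*s^3 + 128*s^2 + 600*s + 864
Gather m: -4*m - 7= -4*m - 7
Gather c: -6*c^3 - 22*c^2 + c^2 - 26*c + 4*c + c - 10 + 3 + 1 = -6*c^3 - 21*c^2 - 21*c - 6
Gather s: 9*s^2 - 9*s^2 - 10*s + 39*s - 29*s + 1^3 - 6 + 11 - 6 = 0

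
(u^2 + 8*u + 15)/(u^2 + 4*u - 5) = (u + 3)/(u - 1)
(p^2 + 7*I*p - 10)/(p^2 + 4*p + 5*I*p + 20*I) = (p + 2*I)/(p + 4)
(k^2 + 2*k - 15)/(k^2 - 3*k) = (k + 5)/k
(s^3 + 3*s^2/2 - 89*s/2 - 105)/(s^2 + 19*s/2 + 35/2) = (s^2 - s - 42)/(s + 7)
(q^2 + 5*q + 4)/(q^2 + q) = (q + 4)/q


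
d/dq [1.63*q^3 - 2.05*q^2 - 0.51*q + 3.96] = 4.89*q^2 - 4.1*q - 0.51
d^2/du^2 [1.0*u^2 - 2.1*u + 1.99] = 2.00000000000000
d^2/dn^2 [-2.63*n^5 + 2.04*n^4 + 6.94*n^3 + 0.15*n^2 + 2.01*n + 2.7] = -52.6*n^3 + 24.48*n^2 + 41.64*n + 0.3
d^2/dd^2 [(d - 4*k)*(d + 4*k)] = 2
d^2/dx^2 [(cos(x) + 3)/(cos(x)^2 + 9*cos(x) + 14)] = (-9*(1 - cos(2*x))^2*cos(x) - 3*(1 - cos(2*x))^2 + 1057*cos(x) + 126*cos(2*x) - 3*cos(3*x) + 2*cos(5*x) + 738)/(4*(cos(x) + 2)^3*(cos(x) + 7)^3)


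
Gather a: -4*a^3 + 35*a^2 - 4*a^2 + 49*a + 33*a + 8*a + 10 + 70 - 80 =-4*a^3 + 31*a^2 + 90*a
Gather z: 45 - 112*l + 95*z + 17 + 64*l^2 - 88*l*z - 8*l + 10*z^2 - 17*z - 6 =64*l^2 - 120*l + 10*z^2 + z*(78 - 88*l) + 56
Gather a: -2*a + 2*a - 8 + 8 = 0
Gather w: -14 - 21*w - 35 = -21*w - 49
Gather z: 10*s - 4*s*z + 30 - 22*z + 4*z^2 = 10*s + 4*z^2 + z*(-4*s - 22) + 30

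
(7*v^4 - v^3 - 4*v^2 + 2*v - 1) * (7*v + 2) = 49*v^5 + 7*v^4 - 30*v^3 + 6*v^2 - 3*v - 2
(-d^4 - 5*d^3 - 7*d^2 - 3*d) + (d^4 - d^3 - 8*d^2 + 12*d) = -6*d^3 - 15*d^2 + 9*d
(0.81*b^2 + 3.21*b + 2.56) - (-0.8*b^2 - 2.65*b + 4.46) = 1.61*b^2 + 5.86*b - 1.9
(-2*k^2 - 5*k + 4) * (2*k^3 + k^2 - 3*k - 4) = -4*k^5 - 12*k^4 + 9*k^3 + 27*k^2 + 8*k - 16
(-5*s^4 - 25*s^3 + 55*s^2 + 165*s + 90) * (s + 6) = -5*s^5 - 55*s^4 - 95*s^3 + 495*s^2 + 1080*s + 540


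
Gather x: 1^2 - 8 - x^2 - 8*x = -x^2 - 8*x - 7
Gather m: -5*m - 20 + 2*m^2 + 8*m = 2*m^2 + 3*m - 20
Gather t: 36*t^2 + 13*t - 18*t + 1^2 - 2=36*t^2 - 5*t - 1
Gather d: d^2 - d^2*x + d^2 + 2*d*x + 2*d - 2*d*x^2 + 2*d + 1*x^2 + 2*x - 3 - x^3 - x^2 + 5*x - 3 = d^2*(2 - x) + d*(-2*x^2 + 2*x + 4) - x^3 + 7*x - 6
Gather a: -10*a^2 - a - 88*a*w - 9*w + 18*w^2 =-10*a^2 + a*(-88*w - 1) + 18*w^2 - 9*w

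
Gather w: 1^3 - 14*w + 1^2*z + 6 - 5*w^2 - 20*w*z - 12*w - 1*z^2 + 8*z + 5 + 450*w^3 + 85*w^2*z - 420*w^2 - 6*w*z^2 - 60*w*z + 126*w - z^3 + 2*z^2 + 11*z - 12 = 450*w^3 + w^2*(85*z - 425) + w*(-6*z^2 - 80*z + 100) - z^3 + z^2 + 20*z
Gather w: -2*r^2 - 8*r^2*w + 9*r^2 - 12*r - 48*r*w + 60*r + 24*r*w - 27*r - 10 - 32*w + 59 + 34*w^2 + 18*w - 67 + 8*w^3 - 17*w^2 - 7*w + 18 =7*r^2 + 21*r + 8*w^3 + 17*w^2 + w*(-8*r^2 - 24*r - 21)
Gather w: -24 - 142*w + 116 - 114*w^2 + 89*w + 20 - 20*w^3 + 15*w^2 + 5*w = -20*w^3 - 99*w^2 - 48*w + 112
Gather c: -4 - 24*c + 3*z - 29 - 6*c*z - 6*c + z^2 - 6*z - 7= c*(-6*z - 30) + z^2 - 3*z - 40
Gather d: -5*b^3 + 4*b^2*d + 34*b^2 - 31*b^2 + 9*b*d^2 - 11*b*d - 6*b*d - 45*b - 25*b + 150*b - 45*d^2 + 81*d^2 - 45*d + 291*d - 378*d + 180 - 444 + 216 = -5*b^3 + 3*b^2 + 80*b + d^2*(9*b + 36) + d*(4*b^2 - 17*b - 132) - 48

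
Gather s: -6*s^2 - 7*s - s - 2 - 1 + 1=-6*s^2 - 8*s - 2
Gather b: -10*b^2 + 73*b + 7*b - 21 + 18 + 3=-10*b^2 + 80*b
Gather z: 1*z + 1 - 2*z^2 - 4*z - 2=-2*z^2 - 3*z - 1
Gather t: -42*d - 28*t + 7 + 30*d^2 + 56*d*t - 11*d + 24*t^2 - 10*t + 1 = 30*d^2 - 53*d + 24*t^2 + t*(56*d - 38) + 8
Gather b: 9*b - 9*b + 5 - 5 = 0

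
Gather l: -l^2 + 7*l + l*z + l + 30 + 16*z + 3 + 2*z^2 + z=-l^2 + l*(z + 8) + 2*z^2 + 17*z + 33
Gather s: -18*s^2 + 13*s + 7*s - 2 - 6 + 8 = -18*s^2 + 20*s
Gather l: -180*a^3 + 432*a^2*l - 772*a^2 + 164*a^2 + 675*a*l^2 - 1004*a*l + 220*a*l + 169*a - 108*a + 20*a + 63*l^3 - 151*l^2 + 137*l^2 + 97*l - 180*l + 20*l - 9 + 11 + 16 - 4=-180*a^3 - 608*a^2 + 81*a + 63*l^3 + l^2*(675*a - 14) + l*(432*a^2 - 784*a - 63) + 14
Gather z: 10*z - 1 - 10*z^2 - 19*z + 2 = -10*z^2 - 9*z + 1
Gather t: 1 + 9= 10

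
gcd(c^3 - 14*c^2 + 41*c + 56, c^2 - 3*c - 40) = c - 8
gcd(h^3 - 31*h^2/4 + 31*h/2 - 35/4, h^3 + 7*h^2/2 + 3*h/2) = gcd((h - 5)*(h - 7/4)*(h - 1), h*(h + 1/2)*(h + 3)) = 1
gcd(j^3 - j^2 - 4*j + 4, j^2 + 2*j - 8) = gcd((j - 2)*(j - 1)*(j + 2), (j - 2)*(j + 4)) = j - 2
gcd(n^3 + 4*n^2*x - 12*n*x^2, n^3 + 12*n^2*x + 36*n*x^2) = n^2 + 6*n*x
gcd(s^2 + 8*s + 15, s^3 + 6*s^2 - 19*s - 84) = s + 3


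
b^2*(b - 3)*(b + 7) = b^4 + 4*b^3 - 21*b^2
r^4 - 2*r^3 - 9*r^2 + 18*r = r*(r - 3)*(r - 2)*(r + 3)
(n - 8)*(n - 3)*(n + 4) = n^3 - 7*n^2 - 20*n + 96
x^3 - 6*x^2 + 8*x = x*(x - 4)*(x - 2)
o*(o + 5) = o^2 + 5*o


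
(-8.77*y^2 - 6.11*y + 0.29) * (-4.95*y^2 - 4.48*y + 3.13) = 43.4115*y^4 + 69.5341*y^3 - 1.51279999999999*y^2 - 20.4235*y + 0.9077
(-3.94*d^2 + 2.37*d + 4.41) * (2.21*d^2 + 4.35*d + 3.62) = -8.7074*d^4 - 11.9013*d^3 + 5.7928*d^2 + 27.7629*d + 15.9642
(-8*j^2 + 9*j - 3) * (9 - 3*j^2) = 24*j^4 - 27*j^3 - 63*j^2 + 81*j - 27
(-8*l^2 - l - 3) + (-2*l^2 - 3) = -10*l^2 - l - 6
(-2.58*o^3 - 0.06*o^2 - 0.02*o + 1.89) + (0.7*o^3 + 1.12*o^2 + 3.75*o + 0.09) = -1.88*o^3 + 1.06*o^2 + 3.73*o + 1.98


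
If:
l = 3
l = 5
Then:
No Solution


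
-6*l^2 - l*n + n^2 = (-3*l + n)*(2*l + n)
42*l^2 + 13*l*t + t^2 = (6*l + t)*(7*l + t)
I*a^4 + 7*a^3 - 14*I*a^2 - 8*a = a*(a - 4*I)*(a - 2*I)*(I*a + 1)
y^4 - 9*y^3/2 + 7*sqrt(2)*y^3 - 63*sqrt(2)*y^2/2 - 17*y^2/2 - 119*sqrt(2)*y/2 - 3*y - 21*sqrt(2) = (y - 6)*(y + 1/2)*(y + 1)*(y + 7*sqrt(2))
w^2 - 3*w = w*(w - 3)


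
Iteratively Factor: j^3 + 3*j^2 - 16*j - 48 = (j + 4)*(j^2 - j - 12) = (j + 3)*(j + 4)*(j - 4)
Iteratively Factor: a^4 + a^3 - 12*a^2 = (a)*(a^3 + a^2 - 12*a) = a*(a + 4)*(a^2 - 3*a) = a^2*(a + 4)*(a - 3)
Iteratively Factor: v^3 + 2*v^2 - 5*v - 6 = (v - 2)*(v^2 + 4*v + 3) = (v - 2)*(v + 1)*(v + 3)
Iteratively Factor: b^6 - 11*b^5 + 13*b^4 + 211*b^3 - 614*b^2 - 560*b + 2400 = (b - 5)*(b^5 - 6*b^4 - 17*b^3 + 126*b^2 + 16*b - 480) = (b - 5)*(b - 3)*(b^4 - 3*b^3 - 26*b^2 + 48*b + 160) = (b - 5)*(b - 3)*(b + 2)*(b^3 - 5*b^2 - 16*b + 80) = (b - 5)*(b - 4)*(b - 3)*(b + 2)*(b^2 - b - 20) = (b - 5)^2*(b - 4)*(b - 3)*(b + 2)*(b + 4)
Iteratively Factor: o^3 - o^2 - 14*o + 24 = (o - 3)*(o^2 + 2*o - 8) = (o - 3)*(o - 2)*(o + 4)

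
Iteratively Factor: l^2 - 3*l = (l)*(l - 3)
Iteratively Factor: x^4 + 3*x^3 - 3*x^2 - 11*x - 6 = (x + 1)*(x^3 + 2*x^2 - 5*x - 6) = (x - 2)*(x + 1)*(x^2 + 4*x + 3) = (x - 2)*(x + 1)^2*(x + 3)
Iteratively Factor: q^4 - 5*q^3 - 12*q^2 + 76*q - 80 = (q + 4)*(q^3 - 9*q^2 + 24*q - 20) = (q - 2)*(q + 4)*(q^2 - 7*q + 10) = (q - 2)^2*(q + 4)*(q - 5)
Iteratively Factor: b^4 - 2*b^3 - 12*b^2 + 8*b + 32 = (b - 2)*(b^3 - 12*b - 16) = (b - 2)*(b + 2)*(b^2 - 2*b - 8) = (b - 2)*(b + 2)^2*(b - 4)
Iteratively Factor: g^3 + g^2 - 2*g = (g - 1)*(g^2 + 2*g) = g*(g - 1)*(g + 2)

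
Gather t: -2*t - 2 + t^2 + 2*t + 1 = t^2 - 1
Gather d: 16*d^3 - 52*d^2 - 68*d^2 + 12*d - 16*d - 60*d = 16*d^3 - 120*d^2 - 64*d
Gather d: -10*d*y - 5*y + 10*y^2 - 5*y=-10*d*y + 10*y^2 - 10*y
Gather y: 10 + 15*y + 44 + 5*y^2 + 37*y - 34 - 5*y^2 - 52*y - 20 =0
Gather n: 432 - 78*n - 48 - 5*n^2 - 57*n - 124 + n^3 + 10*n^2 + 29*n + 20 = n^3 + 5*n^2 - 106*n + 280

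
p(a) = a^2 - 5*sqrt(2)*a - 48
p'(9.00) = 10.93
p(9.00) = -30.64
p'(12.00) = 16.93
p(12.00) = 11.15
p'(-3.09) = -13.25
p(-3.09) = -16.60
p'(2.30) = -2.47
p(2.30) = -58.97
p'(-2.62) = -12.31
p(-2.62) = -22.61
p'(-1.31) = -9.69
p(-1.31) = -37.02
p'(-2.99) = -13.05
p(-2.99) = -17.92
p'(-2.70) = -12.47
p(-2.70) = -21.62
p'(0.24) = -6.59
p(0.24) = -49.64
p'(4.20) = 1.33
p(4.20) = -60.06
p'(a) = 2*a - 5*sqrt(2)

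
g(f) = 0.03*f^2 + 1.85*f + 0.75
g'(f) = 0.06*f + 1.85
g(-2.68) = -3.99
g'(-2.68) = 1.69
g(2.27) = 5.10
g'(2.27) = 1.99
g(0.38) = 1.46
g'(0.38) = 1.87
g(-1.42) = -1.82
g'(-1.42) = 1.76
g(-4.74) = -7.34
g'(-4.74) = 1.57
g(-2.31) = -3.36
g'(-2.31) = 1.71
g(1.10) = 2.82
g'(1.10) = 1.92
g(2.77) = 6.10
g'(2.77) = 2.02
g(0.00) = 0.75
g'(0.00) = 1.85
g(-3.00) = -4.53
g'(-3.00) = 1.67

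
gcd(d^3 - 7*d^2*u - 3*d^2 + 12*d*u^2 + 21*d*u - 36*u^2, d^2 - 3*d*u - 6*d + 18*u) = -d + 3*u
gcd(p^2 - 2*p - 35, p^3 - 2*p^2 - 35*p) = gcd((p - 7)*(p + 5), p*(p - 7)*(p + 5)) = p^2 - 2*p - 35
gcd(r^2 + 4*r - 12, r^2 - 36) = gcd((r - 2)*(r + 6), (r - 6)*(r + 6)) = r + 6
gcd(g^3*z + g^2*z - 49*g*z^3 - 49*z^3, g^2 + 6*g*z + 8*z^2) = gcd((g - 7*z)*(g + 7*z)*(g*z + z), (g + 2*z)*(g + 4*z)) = 1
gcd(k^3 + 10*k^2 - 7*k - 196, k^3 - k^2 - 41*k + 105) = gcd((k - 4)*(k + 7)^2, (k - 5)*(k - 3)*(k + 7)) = k + 7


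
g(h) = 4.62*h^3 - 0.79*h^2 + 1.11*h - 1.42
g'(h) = 13.86*h^2 - 1.58*h + 1.11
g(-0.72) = -4.35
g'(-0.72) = 9.43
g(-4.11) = -340.08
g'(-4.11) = 241.73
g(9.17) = 3504.79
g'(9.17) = 1152.09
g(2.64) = 81.01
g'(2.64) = 93.54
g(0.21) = -1.18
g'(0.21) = 1.39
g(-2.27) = -62.05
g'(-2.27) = 76.12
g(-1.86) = -35.95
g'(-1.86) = 52.00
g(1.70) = 20.88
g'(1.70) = 38.48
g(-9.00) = -3443.38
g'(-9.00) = 1137.99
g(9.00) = 3312.56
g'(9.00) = 1109.55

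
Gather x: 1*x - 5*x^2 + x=-5*x^2 + 2*x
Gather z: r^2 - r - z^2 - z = r^2 - r - z^2 - z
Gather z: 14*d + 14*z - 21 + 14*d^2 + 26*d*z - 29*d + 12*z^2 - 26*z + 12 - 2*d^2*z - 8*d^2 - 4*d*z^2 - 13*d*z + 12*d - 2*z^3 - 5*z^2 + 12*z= 6*d^2 - 3*d - 2*z^3 + z^2*(7 - 4*d) + z*(-2*d^2 + 13*d) - 9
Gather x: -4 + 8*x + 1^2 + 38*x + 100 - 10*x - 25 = 36*x + 72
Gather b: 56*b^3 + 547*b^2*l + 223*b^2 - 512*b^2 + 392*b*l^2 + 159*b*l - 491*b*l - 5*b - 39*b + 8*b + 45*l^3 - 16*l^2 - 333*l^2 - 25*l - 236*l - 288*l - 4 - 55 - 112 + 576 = 56*b^3 + b^2*(547*l - 289) + b*(392*l^2 - 332*l - 36) + 45*l^3 - 349*l^2 - 549*l + 405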